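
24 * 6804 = 163296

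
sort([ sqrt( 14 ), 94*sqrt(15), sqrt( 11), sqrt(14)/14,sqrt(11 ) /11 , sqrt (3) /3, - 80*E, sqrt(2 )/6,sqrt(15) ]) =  [ - 80*E, sqrt( 2) /6, sqrt( 14 ) /14, sqrt(11)/11, sqrt( 3) /3, sqrt( 11),sqrt(14 ),sqrt( 15 ),94 * sqrt( 15) ] 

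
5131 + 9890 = 15021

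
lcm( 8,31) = 248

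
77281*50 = 3864050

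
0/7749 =0 = 0.00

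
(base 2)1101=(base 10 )13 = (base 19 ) D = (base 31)D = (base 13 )10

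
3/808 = 3/808 = 0.00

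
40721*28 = 1140188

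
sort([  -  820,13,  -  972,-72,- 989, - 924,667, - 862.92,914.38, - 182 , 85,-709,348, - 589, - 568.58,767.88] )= [  -  989,  -  972, - 924, - 862.92,-820,  -  709, - 589, - 568.58, - 182, - 72, 13,85,  348, 667,767.88,914.38 ] 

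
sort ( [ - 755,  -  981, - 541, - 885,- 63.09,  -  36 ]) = [ - 981,  -  885, - 755,-541, -63.09  , - 36 ]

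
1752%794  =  164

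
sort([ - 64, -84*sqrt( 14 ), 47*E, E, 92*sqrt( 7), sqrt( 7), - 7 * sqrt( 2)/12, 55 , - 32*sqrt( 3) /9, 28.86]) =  [ - 84*sqrt( 14), -64 , - 32 * sqrt (3) /9 , - 7  *  sqrt( 2)/12,sqrt(7 ), E, 28.86, 55, 47*E,92 * sqrt( 7 ) ]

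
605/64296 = 605/64296 = 0.01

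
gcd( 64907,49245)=1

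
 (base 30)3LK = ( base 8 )6426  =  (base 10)3350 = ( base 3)11121002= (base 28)47i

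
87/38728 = 87/38728 = 0.00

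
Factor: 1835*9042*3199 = 2^1*3^1  *5^1 * 7^1*11^1*137^1 * 367^1*457^1= 53078031930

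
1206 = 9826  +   -8620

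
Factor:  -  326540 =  - 2^2*5^1*29^1*563^1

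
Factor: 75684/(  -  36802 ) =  - 2^1*3^1*7^1*17^1*53^1*18401^( - 1) = - 37842/18401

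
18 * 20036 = 360648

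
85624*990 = 84767760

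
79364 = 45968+33396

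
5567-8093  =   - 2526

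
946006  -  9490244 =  - 8544238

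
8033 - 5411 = 2622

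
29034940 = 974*29810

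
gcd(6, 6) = 6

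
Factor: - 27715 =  - 5^1 * 23^1*241^1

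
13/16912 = 13/16912=0.00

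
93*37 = 3441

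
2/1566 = 1/783 = 0.00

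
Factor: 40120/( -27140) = -34/23 = - 2^1*17^1*23^(-1 )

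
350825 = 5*70165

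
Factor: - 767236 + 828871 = 61635 = 3^1*5^1*7^1*587^1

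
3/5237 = 3/5237 = 0.00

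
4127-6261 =  -  2134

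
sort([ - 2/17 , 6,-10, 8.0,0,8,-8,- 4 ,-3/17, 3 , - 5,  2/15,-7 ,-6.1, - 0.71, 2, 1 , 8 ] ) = [ - 10,- 8  ,- 7 , - 6.1, - 5, - 4,- 0.71 , - 3/17, - 2/17, 0, 2/15, 1,2,  3 , 6 , 8.0, 8,  8]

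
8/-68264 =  - 1 + 8532/8533 = - 0.00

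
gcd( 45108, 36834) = 42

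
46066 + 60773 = 106839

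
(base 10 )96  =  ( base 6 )240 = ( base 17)5b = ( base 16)60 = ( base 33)2u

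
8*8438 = 67504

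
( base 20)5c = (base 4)1300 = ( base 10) 112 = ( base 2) 1110000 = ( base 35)37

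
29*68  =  1972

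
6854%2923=1008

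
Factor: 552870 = 2^1*3^2*5^1*6143^1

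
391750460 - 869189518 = - 477439058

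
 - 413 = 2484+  - 2897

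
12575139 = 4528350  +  8046789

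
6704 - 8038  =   - 1334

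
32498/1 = 32498 = 32498.00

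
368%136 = 96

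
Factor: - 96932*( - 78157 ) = 7575914324 = 2^2*11^1*2203^1 * 78157^1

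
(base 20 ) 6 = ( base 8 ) 6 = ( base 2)110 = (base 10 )6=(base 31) 6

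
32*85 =2720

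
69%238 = 69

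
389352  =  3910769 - 3521417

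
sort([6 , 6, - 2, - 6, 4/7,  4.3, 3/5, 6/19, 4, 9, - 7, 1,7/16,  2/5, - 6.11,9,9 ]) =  [ - 7,  -  6.11, - 6 , -2,6/19,2/5,7/16, 4/7, 3/5,1, 4, 4.3, 6,6, 9, 9,9 ] 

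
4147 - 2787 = 1360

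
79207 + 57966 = 137173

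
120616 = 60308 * 2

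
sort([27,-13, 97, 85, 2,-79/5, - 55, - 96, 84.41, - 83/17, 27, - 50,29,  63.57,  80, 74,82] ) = [ - 96, - 55, -50, - 79/5,-13,  -  83/17, 2,27, 27, 29,63.57, 74, 80 , 82, 84.41,85,97]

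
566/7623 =566/7623= 0.07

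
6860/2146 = 3 + 211/1073 = 3.20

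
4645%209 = 47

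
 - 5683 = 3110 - 8793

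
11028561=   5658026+5370535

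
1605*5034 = 8079570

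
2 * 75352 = 150704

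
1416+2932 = 4348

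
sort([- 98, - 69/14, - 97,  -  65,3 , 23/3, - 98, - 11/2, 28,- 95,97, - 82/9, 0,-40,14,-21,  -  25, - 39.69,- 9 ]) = [- 98 , - 98, - 97, - 95, - 65,-40, -39.69,-25, - 21, - 82/9, - 9, - 11/2, - 69/14, 0  ,  3, 23/3, 14, 28, 97]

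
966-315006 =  - 314040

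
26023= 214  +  25809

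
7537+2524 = 10061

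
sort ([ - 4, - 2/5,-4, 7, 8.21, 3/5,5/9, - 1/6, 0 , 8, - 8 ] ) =[-8, - 4, - 4,-2/5, - 1/6, 0,5/9,3/5,7, 8,8.21]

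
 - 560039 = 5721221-6281260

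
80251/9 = 8916 + 7/9 = 8916.78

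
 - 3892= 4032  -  7924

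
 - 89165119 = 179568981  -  268734100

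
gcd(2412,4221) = 603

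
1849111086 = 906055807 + 943055279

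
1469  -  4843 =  - 3374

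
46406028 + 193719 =46599747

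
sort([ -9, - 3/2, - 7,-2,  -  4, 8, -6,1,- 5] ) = [ - 9, - 7, - 6, - 5,  -  4, - 2, - 3/2, 1,  8]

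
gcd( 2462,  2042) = 2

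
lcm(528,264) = 528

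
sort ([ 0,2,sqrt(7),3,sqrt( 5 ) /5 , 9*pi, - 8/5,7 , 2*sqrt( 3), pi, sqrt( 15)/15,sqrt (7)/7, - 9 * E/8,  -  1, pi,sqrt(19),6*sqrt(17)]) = [ - 9 * E/8, - 8/5, - 1  ,  0, sqrt( 15) /15 , sqrt ( 7)/7, sqrt( 5)/5, 2,sqrt(7 ),3, pi, pi,2*sqrt(3),sqrt( 19), 7,6*sqrt(17),9*pi ]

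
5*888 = 4440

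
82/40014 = 41/20007 = 0.00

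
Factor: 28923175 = 5^2* 1156927^1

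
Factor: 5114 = 2^1*2557^1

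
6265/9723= 895/1389 = 0.64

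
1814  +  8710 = 10524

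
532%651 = 532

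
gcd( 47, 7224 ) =1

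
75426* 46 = 3469596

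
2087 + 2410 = 4497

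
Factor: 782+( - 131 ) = 3^1*7^1* 31^1 =651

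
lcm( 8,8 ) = 8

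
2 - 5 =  - 3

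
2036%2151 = 2036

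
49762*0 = 0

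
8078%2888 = 2302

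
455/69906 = 455/69906 =0.01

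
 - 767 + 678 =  - 89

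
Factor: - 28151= - 28151^1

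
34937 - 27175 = 7762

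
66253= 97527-31274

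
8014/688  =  11 + 223/344 = 11.65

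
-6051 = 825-6876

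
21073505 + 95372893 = 116446398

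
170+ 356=526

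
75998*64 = 4863872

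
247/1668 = 247/1668 = 0.15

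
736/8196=184/2049 =0.09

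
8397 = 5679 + 2718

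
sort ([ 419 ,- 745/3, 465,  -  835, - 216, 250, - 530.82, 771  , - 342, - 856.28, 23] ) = [ - 856.28,-835,  -  530.82, - 342,-745/3,  -  216, 23,  250, 419, 465,771 ] 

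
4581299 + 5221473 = 9802772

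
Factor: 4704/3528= 4/3  =  2^2 * 3^ ( -1)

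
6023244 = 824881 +5198363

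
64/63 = 64/63 = 1.02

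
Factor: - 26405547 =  - 3^1*7^1*181^1*6947^1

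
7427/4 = 1856 + 3/4 =1856.75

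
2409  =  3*803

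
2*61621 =123242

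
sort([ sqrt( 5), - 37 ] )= [ - 37, sqrt( 5) ]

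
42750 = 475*90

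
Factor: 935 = 5^1 * 11^1 * 17^1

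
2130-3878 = -1748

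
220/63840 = 11/3192 = 0.00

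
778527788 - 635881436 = 142646352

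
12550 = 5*2510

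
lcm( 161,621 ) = 4347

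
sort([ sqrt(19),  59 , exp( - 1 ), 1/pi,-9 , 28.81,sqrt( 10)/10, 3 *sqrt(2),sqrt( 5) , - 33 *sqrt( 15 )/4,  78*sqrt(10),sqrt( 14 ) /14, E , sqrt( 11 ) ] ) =[ - 33 * sqrt(15 ) /4, - 9,sqrt( 14 )/14, sqrt( 10)/10,1/pi, exp( - 1),sqrt( 5 ), E,sqrt (11) , 3*sqrt ( 2 ),sqrt( 19), 28.81,59,78*sqrt(10)] 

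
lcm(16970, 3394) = 16970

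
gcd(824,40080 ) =8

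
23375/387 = 60 +155/387 =60.40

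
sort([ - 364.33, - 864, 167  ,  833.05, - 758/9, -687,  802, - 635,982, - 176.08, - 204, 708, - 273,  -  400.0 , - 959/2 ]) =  [- 864, - 687,-635, - 959/2, - 400.0, - 364.33, - 273, - 204,-176.08,-758/9, 167,708 , 802, 833.05, 982]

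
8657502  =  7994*1083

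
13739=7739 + 6000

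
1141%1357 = 1141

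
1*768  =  768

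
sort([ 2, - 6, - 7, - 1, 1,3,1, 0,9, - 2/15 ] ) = [ - 7, - 6, - 1, - 2/15 , 0,1,1,2, 3,9 ]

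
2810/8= 1405/4 = 351.25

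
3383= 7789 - 4406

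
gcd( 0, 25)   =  25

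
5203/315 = 5203/315 = 16.52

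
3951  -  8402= - 4451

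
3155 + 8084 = 11239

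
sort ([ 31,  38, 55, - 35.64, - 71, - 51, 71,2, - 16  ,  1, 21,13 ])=[ - 71, - 51, - 35.64, - 16, 1, 2, 13,21, 31,38  ,  55, 71 ]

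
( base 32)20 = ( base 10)64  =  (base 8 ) 100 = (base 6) 144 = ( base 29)26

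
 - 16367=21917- 38284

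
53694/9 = 5966 = 5966.00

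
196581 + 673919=870500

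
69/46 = 3/2 = 1.50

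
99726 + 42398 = 142124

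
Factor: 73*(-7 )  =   - 7^1*73^1 = -511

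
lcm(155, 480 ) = 14880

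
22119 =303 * 73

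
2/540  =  1/270= 0.00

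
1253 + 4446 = 5699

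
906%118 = 80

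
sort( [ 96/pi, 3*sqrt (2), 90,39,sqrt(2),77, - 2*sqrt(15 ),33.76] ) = [ - 2*sqrt( 15), sqrt(2 ),3 * sqrt( 2), 96/pi,  33.76,39,77, 90] 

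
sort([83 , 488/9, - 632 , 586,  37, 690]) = [ - 632, 37, 488/9 , 83 , 586 , 690 ]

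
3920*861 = 3375120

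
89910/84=14985/14= 1070.36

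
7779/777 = 10+3/259= 10.01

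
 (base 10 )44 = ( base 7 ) 62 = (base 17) 2A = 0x2C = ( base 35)19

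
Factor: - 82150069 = - 17^1*29^1*281^1*593^1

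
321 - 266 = 55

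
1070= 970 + 100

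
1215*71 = 86265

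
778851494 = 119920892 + 658930602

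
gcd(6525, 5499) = 9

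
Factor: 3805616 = 2^4*237851^1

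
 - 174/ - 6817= 174/6817 = 0.03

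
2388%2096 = 292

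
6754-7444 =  - 690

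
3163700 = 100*31637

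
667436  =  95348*7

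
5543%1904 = 1735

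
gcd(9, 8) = 1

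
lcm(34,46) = 782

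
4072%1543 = 986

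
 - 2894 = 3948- 6842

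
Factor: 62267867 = 62267867^1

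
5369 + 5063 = 10432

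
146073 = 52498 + 93575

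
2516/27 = 2516/27 = 93.19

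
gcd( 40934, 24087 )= 1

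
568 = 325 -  - 243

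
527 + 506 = 1033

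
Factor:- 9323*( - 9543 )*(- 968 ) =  - 2^3*3^1  *11^2*3181^1 * 9323^1=- 86122368552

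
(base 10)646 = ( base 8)1206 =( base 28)n2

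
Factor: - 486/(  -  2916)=2^(-1)*3^(  -  1 )   =  1/6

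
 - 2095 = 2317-4412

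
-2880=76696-79576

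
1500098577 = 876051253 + 624047324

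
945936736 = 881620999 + 64315737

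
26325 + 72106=98431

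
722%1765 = 722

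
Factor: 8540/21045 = 28/69 = 2^2*3^( - 1)*7^1*23^(-1 )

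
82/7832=41/3916 =0.01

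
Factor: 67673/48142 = 2^( - 1 )*31^1*37^1*59^1*24071^(-1)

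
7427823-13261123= - 5833300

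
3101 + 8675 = 11776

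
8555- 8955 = -400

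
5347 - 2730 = 2617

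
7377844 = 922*8002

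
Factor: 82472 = 2^3*13^2*61^1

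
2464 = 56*44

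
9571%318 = 31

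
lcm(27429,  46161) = 1892601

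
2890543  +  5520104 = 8410647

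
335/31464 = 335/31464= 0.01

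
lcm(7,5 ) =35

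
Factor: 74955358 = 2^1 * 79^1 * 181^1*2621^1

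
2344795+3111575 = 5456370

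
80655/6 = 26885/2 = 13442.50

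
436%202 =32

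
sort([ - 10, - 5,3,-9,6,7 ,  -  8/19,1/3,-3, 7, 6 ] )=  [ - 10, - 9, - 5,-3, - 8/19,1/3,3 , 6,6,7, 7]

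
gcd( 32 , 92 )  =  4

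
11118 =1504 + 9614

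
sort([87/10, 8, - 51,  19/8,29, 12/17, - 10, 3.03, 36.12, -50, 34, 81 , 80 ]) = [-51, - 50, - 10, 12/17,19/8,  3.03, 8, 87/10, 29, 34, 36.12, 80, 81 ]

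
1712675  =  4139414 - 2426739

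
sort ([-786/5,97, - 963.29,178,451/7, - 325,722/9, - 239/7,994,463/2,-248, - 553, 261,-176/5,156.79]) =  [ - 963.29, - 553, - 325 , - 248, - 786/5, - 176/5 , - 239/7, 451/7,722/9,97, 156.79,178, 463/2,261,994 ]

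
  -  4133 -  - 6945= 2812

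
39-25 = 14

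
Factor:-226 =-2^1*113^1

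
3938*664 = 2614832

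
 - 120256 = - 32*3758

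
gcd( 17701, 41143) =1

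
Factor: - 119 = -7^1*17^1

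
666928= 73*9136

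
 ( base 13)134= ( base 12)158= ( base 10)212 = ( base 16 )D4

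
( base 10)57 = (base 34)1n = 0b111001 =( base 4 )321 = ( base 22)2d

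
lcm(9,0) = 0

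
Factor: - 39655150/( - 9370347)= 2^1 *3^( - 1 )*5^2*7^(-1 )  *53^( - 1)*8419^( - 1 )*793103^1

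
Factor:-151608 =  - 2^3*3^1*6317^1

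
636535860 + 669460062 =1305995922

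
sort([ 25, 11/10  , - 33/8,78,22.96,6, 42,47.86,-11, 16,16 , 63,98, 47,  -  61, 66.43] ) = [-61, - 11, - 33/8, 11/10, 6,16, 16, 22.96, 25, 42, 47, 47.86, 63, 66.43,78, 98] 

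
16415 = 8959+7456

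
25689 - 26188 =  - 499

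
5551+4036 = 9587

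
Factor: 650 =2^1*5^2*13^1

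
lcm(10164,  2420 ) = 50820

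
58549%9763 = 9734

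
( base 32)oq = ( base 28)10a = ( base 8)1432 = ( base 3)1002102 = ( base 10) 794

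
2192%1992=200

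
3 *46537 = 139611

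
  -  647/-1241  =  647/1241 = 0.52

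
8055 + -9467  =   -1412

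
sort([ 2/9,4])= [2/9,4]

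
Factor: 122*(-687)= - 2^1*3^1*61^1*229^1 = - 83814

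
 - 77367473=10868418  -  88235891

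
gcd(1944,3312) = 72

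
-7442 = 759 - 8201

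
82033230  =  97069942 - 15036712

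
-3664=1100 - 4764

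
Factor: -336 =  - 2^4*3^1*7^1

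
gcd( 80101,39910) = 1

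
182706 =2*91353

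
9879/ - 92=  - 9879/92 = - 107.38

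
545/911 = 545/911= 0.60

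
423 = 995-572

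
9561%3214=3133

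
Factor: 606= 2^1*3^1*101^1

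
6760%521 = 508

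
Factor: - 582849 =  - 3^3*21587^1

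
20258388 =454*44622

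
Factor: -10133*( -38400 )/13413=2^9*5^2*17^(-1)*263^(-1)*10133^1 = 129702400/4471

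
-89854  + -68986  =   - 158840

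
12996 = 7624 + 5372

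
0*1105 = 0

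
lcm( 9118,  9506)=446782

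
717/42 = 17+1/14 = 17.07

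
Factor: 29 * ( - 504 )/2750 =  - 7308/1375 = - 2^2*3^2 *5^( - 3 )*7^1*11^( - 1) * 29^1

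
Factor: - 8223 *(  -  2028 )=2^2*3^2*13^2*2741^1 = 16676244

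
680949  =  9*75661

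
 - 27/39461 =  - 1 + 39434/39461  =  - 0.00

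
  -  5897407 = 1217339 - 7114746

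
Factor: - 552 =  - 2^3*3^1*23^1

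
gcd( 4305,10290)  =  105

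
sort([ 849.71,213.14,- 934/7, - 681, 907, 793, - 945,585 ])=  [ -945, - 681, - 934/7, 213.14,585, 793, 849.71,907]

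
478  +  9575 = 10053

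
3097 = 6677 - 3580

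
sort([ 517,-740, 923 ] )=[ -740,517,  923 ] 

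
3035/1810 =607/362  =  1.68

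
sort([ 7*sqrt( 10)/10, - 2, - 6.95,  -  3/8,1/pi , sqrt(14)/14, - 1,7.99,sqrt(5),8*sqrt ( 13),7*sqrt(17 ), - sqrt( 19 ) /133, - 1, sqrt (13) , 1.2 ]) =[ - 6.95, -2, - 1, - 1, - 3/8, - sqrt( 19) /133,sqrt(14)/14,1/pi, 1.2 , 7*sqrt(10)/10 , sqrt ( 5), sqrt(13 ),7.99,8*sqrt(13 ), 7*sqrt( 17)]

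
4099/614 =4099/614 = 6.68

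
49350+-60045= - 10695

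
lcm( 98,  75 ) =7350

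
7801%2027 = 1720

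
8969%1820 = 1689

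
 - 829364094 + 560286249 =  - 269077845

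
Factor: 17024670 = 2^1*3^2 * 5^1*13^1*14551^1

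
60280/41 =60280/41 = 1470.24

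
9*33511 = 301599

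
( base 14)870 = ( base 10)1666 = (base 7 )4600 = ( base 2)11010000010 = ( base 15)761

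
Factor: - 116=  - 2^2*29^1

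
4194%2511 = 1683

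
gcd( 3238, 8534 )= 2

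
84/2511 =28/837 = 0.03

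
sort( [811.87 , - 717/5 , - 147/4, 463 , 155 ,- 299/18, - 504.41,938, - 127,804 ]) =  [ - 504.41, -717/5, - 127,-147/4 , - 299/18,  155,463,804,811.87,938]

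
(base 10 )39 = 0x27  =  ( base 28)1b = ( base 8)47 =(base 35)14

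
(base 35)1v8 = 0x90e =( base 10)2318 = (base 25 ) 3hi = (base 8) 4416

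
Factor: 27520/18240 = 2^1*3^( - 1) * 19^( - 1)*43^1 = 86/57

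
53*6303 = 334059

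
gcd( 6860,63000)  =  140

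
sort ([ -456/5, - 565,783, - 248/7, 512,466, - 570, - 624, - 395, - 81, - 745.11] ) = [ - 745.11,-624, - 570, - 565, - 395, - 456/5, - 81, - 248/7 , 466,512,783] 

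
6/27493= 6/27493 = 0.00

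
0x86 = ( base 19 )71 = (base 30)4E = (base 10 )134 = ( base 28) 4m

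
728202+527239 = 1255441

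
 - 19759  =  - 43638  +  23879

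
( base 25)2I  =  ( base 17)40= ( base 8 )104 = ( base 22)32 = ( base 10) 68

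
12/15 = 4/5 = 0.80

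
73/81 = 73/81 = 0.90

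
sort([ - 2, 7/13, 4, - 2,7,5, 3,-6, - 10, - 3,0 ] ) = [  -  10, - 6, - 3,- 2,-2,0,7/13, 3, 4,5,7 ]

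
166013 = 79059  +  86954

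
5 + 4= 9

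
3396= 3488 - 92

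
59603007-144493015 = -84890008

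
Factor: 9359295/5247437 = 3^1*5^1*11^1*  13^ (-1 )*131^1*433^1*403649^(-1) 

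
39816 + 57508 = 97324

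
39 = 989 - 950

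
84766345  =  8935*9487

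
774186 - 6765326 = -5991140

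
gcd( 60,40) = 20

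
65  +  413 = 478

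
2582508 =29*89052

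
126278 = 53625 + 72653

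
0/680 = 0= 0.00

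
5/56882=5/56882 = 0.00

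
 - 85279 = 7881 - 93160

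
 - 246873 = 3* ( - 82291)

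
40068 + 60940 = 101008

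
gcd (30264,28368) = 24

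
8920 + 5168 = 14088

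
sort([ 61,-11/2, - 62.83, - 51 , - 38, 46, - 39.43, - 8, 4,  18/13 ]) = [-62.83, - 51, - 39.43, - 38, - 8, - 11/2, 18/13,4, 46, 61] 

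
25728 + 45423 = 71151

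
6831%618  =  33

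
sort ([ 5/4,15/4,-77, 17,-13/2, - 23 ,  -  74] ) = [ - 77,- 74,  -  23, - 13/2, 5/4, 15/4,17]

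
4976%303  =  128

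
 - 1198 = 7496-8694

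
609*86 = 52374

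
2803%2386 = 417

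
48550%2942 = 1478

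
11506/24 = 479+5/12 = 479.42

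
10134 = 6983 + 3151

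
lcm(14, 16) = 112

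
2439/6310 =2439/6310 = 0.39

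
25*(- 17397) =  - 434925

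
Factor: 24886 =2^1 * 23^1 * 541^1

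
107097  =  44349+62748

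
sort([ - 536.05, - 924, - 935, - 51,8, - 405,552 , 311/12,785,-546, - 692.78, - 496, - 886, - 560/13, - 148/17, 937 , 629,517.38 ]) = [-935, - 924 , - 886, - 692.78,  -  546, - 536.05, - 496, - 405, - 51, - 560/13, - 148/17 , 8, 311/12,517.38 , 552,629,785  ,  937]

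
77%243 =77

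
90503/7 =12929 = 12929.00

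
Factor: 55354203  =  3^2*47^1 * 107^1  *1223^1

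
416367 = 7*59481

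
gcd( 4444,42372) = 44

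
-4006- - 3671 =-335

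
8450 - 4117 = 4333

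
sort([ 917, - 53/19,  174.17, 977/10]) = [ - 53/19, 977/10, 174.17 , 917]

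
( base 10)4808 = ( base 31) 503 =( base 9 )6532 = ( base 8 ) 11310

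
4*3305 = 13220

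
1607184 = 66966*24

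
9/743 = 9/743   =  0.01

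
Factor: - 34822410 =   -  2^1 * 3^1*5^1*7^1*79^1*2099^1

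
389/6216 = 389/6216 = 0.06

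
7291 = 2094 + 5197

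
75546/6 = 12591=12591.00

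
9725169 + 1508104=11233273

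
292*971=283532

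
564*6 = 3384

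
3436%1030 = 346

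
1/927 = 1/927 = 0.00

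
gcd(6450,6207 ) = 3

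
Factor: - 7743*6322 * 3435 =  - 2^1*3^2*5^1 * 29^2 * 89^1*109^1*229^1  =  - 168147530010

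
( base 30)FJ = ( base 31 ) F4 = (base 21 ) 117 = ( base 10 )469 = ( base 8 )725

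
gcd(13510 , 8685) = 965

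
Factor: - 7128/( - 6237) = 2^3*7^(  -  1) = 8/7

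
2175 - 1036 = 1139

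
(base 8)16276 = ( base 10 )7358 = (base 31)7KB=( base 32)75u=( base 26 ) AN0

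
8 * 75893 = 607144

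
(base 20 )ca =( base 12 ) 18a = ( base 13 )163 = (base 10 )250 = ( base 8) 372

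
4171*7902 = 32959242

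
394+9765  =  10159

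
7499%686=639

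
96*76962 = 7388352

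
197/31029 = 197/31029 = 0.01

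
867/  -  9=  -  289/3   =  - 96.33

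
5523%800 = 723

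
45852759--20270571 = 66123330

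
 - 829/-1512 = 829/1512 = 0.55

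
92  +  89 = 181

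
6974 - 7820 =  - 846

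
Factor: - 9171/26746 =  - 2^( - 1) * 3^2*43^ (  -  1)*311^( - 1 )  *  1019^1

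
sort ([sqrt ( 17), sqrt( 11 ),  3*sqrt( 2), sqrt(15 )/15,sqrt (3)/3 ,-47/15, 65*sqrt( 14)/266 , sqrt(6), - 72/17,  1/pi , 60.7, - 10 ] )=[ - 10, - 72/17, - 47/15, sqrt (15) /15, 1/pi,  sqrt(3)/3, 65 * sqrt (14 )/266 , sqrt( 6),  sqrt(11),sqrt( 17),3  *  sqrt( 2 ),60.7 ] 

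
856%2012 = 856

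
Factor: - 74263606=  - 2^1*29^1*1280407^1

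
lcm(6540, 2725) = 32700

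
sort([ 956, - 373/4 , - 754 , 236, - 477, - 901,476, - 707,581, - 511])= [ - 901, - 754, - 707, - 511, - 477, - 373/4, 236 , 476, 581,956 ]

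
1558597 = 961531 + 597066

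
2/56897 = 2/56897 = 0.00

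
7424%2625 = 2174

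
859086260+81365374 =940451634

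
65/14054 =65/14054 = 0.00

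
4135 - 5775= - 1640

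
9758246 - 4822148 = 4936098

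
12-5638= - 5626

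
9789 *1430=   13998270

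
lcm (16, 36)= 144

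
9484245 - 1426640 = 8057605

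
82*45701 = 3747482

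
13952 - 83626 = - 69674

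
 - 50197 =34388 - 84585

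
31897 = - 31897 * ( - 1)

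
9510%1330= 200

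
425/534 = 425/534 =0.80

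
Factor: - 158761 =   -  158761^1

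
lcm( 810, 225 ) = 4050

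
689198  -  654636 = 34562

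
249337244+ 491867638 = 741204882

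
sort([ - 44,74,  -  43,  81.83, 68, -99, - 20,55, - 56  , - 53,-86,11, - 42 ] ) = [- 99, - 86 , - 56,-53, - 44,-43, - 42, - 20,11,55,  68,74,81.83] 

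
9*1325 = 11925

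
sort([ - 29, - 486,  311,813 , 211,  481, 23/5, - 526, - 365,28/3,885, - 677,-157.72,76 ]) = [ -677, - 526, - 486,-365,-157.72, - 29 , 23/5,28/3,76,  211,311,481,813,885 ]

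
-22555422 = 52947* ( - 426 )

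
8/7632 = 1/954 = 0.00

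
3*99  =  297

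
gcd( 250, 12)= 2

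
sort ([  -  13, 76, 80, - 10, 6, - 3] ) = [ - 13,- 10, - 3 , 6, 76,80 ]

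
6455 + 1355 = 7810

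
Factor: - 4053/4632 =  - 7/8 = - 2^(-3 )*7^1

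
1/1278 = 1/1278 = 0.00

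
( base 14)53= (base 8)111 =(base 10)73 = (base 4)1021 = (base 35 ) 23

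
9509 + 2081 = 11590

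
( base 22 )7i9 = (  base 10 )3793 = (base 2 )111011010001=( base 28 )4ND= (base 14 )154D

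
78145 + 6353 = 84498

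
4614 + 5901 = 10515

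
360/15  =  24= 24.00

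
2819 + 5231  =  8050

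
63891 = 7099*9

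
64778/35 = 1850 + 4/5 =1850.80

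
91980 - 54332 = 37648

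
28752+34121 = 62873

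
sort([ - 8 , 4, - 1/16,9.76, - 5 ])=[ - 8, - 5, - 1/16,4,9.76 ]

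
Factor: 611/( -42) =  - 2^( - 1 )*3^( - 1)*7^(-1)*13^1 * 47^1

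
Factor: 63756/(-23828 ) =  - 3^2*11^1*37^( - 1 ) = - 99/37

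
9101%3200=2701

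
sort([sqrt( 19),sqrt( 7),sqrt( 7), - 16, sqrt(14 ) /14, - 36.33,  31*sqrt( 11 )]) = [ - 36.33, - 16, sqrt ( 14 )/14,sqrt(7 ),sqrt( 7),  sqrt(19), 31*sqrt(11 )]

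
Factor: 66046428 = 2^2*3^5*7^1*17^1 *571^1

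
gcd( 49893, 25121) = 1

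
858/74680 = 429/37340 =0.01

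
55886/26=27943/13 = 2149.46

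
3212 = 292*11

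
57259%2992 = 411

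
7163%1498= 1171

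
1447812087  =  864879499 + 582932588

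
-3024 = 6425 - 9449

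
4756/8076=1189/2019= 0.59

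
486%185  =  116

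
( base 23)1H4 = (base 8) 1634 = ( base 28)150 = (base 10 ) 924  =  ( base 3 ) 1021020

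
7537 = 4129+3408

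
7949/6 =7949/6 = 1324.83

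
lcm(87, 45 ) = 1305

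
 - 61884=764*(-81 )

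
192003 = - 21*(-9143)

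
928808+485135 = 1413943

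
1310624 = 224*5851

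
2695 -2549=146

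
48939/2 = 48939/2 =24469.50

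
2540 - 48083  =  - 45543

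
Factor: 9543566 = 2^1* 1487^1* 3209^1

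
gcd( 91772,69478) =2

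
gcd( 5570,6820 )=10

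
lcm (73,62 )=4526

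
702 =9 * 78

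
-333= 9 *( - 37 ) 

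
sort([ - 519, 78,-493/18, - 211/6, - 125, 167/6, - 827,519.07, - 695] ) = [ - 827, - 695, - 519, - 125 ,- 211/6, - 493/18, 167/6, 78,519.07]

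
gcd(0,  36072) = 36072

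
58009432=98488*589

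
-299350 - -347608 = 48258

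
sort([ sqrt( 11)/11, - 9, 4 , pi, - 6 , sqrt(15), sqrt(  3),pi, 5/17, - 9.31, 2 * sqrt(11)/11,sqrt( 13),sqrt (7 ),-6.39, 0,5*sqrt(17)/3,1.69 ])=[-9.31, - 9, - 6.39, - 6, 0,5/17,sqrt( 11)/11, 2*sqrt ( 11 )/11, 1.69,sqrt( 3), sqrt(7 ), pi, pi,  sqrt(13), sqrt( 15 ), 4,5*sqrt( 17 )/3 ] 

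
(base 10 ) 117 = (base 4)1311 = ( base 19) 63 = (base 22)57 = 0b1110101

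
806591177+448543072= 1255134249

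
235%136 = 99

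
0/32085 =0 = 0.00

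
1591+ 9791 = 11382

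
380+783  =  1163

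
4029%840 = 669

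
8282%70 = 22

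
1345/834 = 1345/834 = 1.61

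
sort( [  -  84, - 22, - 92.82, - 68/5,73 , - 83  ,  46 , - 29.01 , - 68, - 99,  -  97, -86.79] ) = [ - 99, - 97, -92.82, - 86.79, -84, - 83, - 68 ,-29.01,-22, - 68/5, 46, 73 ]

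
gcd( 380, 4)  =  4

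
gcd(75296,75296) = 75296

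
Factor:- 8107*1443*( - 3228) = 37762438428 = 2^2*3^2*11^2*13^1*37^1 * 67^1*269^1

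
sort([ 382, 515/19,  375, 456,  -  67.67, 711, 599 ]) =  [ - 67.67 , 515/19,375,382, 456,599, 711] 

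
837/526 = 837/526 = 1.59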